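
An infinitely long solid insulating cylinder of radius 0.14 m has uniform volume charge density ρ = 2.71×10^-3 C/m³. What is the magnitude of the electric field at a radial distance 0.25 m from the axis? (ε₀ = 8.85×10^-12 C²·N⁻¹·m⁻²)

E ≈ 1.20×10^7 N/C

Choose a coaxial cylinder of radius r = 0.25 m (arbitrary length L) as the Gaussian surface (r > 0.14 m, full cross-section enclosed).
λ_enc = ρ·πR² = (2.71×10^-3)π(0.14)² = 1.669e-4 C/m.
By Gauss's law (flux through the curved wall only), E·2πrL = λ_enc L/ε₀.
E = |λ_enc|/(2πε₀r) = (1.669×10^-4)/(2π·8.85×10^-12·0.25) = 1.20e7 N/C.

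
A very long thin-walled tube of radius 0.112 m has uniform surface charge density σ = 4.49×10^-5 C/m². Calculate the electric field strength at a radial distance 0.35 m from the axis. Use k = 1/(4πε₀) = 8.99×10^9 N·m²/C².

By cylindrical symmetry E is radial; use a coaxial Gaussian cylinder of radius 0.35 m and length L (r > 0.112 m).
The whole shell is enclosed: λ_enc = σ·2πR = (4.49×10^-5)·2π·(0.112) = 3.16e-5 C/m.
By Gauss's law (flux through the curved wall only), E·2πrL = λ_enc L/ε₀.
E = 2k|λ_enc|/r = 2(8.99×10^9)(3.16×10^-5)/(0.35) = 1.62e6 N/C.

1.62e6 N/C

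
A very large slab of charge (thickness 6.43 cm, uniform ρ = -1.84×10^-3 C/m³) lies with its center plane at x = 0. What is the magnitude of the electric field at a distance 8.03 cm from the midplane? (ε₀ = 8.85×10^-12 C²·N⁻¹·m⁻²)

The point |x| = 8.03 cm lies outside the slab (half-thickness 0.03215 m). A symmetric pillbox spanning the full slab encloses Q_enc = ρ·d·A.
Flux = 2EA ⇒ E = |ρ|d/(2ε₀), independent of distance outside.
E = (1.84×10^-3)(0.0643)/(2·8.85×10^-12) = 6.68×10^6 N/C.

|E| = 6.68×10^6 N/C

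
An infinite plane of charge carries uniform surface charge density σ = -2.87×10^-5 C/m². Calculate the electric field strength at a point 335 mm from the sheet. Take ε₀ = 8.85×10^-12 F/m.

Choose a cylindrical pillbox piercing the sheet, end faces (area A) parallel to it.
Flux Φ = 2EA and Q_enc = σA, so 2EA = σA/ε₀ ⇒ E = |σ|/(2ε₀), independent of distance.
E = |σ|/(2ε₀) = (2.87e-5)/(2·8.85×10^-12) = 1.62×10^6 N/C.

1.62e6 V/m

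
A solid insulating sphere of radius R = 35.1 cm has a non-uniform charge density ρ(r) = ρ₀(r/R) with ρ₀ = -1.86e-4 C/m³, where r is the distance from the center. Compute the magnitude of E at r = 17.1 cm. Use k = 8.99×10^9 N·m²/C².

|E| = 4.38e5 N/C

By spherical symmetry E is radial; choose a Gaussian sphere of radius r = 17.1 cm (r < R).
Integrate the density: Q_enc = 4π ∫₀^r ρ₀(r'/R)^1 r'² dr' = 4πρ₀ r^4/(4·R) = -1.423×10^-6 C.
Gauss's law: E·4πr² = Q_enc/ε₀.
E = k|Q_enc|/r² = (8.99×10^9)(1.423×10^-6)/(0.171)² = 4.38×10^5 N/C.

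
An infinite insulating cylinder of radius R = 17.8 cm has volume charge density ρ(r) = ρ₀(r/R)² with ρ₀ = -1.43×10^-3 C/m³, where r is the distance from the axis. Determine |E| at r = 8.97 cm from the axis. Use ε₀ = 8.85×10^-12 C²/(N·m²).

Choose a coaxial cylinder of radius r = 8.97 cm (arbitrary length L) as the Gaussian surface (r < R).
λ_enc = ∫₀^r ρ(r')·2πr' dr' = (2πρ₀/R²)·r^4/4 = -4.59×10^-6 C/m.
Gauss's law: E·2πrL = λ_enc L/ε₀.
E = |λ_enc|/(2πε₀r) = (4.59×10^-6)/(2π·8.85×10^-12·0.0897) = 9.20e5 N/C.

|E| ≈ 9.20e5 N/C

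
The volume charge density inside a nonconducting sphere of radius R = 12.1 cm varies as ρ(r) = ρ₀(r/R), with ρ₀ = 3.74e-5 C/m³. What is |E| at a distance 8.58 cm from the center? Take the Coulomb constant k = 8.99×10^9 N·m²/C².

By spherical symmetry E is radial; choose a Gaussian sphere of radius r = 8.58 cm (r < R).
Q_enc = ∫₀^r ρ(r')·4πr'² dr' = (4πρ₀/R) ∫₀^r r'^3 dr' = 4πρ₀ r^4/(4·R) = 5.262×10^-8 C.
Applying ∮E·dA = Q_enc/ε₀ with Φ = E(4πr²):
E = k|Q_enc|/r² = (8.99×10^9)(5.262×10^-8)/(0.0858)² = 6.43×10^4 N/C.

|E| ≈ 6.43e4 N/C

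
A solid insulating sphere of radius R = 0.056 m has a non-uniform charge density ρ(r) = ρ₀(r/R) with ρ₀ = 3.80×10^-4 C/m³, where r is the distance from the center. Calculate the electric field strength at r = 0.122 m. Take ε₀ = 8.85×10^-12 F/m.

|E| ≈ 1.27×10^5 N/C

Symmetry ⇒ E = E(r) r̂. Gaussian sphere of radius r = 0.122 m (r > R, all charge enclosed).
Q_enc = 4π ∫₀^R ρ₀(r'/R)^1 r'² dr' = 4πρ₀R³/4 = 2.097×10^-7 C.
Since E is radial and uniform over the Gaussian sphere, Φ = E·4πr² = Q_enc/ε₀.
E = |Q_enc|/(4πε₀r²) = (2.097e-7)/(4π·8.85×10^-12·(0.122)²) = 1.27×10^5 N/C.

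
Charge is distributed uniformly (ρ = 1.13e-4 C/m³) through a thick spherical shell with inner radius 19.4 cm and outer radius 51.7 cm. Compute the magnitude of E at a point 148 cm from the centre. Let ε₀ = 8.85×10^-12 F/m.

Use a concentric Gaussian sphere at r = 148 cm (r > 51.7 cm, enclosing the whole shell).
Q_enc = ρ·(4π/3)(b³ − a³) = (1.13×10^-4)·(4π/3)·((0.517)³ − (0.194)³) = 6.195e-5 C.
Gauss's law: E·4πr² = Q_enc/ε₀.
E = |Q_enc|/(4πε₀r²) = (6.195×10^-5)/(4π·8.85×10^-12·(1.48)²) = 2.54×10^5 N/C.

2.54×10^5 N/C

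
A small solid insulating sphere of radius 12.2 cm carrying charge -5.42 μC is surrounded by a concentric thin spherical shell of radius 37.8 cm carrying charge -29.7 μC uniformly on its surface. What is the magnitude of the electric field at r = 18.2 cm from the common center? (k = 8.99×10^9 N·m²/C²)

Use a concentric Gaussian sphere at r = 18.2 cm (between the bodies, 12.2 cm < r < 37.8 cm).
The shell at 37.8 cm lies outside the Gaussian surface, so Q_enc = -5.42 μC = -5.42e-6 C.
Applying ∮E·dA = Q_enc/ε₀ with Φ = E(4πr²):
E = k|Q_enc|/r² = (8.99×10^9)(5.42×10^-6)/(0.182)² = 1.47×10^6 N/C.

|E| ≈ 1.47e6 N/C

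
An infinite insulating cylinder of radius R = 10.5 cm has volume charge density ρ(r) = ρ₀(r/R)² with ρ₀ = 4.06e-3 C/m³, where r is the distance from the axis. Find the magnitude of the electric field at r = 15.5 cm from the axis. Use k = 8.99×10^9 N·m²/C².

Take a coaxial cylindrical Gaussian surface of radius r = 15.5 cm and length L (r > R, full charge per length enclosed).
λ_enc = 2π ∫₀^R ρ₀(r'/R)^2 r' dr' = 2πρ₀R²/4 = 7.031×10^-5 C/m.
Since E is radial and uniform over the curved surface, Φ = E·2πrL = Q_enc/ε₀ = λ_enc L/ε₀.
E = 2k|λ_enc|/r = 2(8.99×10^9)(7.031×10^-5)/(0.155) = 8.16e6 N/C.

E = 8.16×10^6 N/C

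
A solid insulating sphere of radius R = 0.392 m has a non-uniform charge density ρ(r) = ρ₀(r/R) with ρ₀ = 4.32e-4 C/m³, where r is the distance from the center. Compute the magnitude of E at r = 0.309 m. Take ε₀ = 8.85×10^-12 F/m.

Take a concentric spherical Gaussian surface of radius r = 0.309 m (r < R).
Q_enc = ∫₀^r ρ(r')·4πr'² dr' = (4πρ₀/R) ∫₀^r r'^3 dr' = 4πρ₀ r^4/(4·R) = 3.156×10^-5 C.
Applying ∮E·dA = Q_enc/ε₀ with Φ = E(4πr²):
E = |Q_enc|/(4πε₀r²) = (3.156×10^-5)/(4π·8.85×10^-12·(0.309)²) = 2.97×10^6 N/C.

E ≈ 2.97e6 N/C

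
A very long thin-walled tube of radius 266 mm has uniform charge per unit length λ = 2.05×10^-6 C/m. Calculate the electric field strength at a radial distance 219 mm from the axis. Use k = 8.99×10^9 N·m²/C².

Coaxial Gaussian cylinder, radius r = 219 mm, length L (r < 266 mm, inside the shell).
All the surface charge lies outside this cylinder: Q_enc = 0, hence E = 0.

|E| = 0 V/m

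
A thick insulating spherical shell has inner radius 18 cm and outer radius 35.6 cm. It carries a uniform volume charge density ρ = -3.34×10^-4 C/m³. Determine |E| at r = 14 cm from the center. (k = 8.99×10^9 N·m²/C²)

Symmetry ⇒ E = E(r) r̂. Gaussian sphere of radius r = 14 cm (r < 18 cm, inside the empty cavity).
No charge is enclosed, so by Gauss's law E·4πr² = 0 ⇒ E = 0.

|E| = 0 V/m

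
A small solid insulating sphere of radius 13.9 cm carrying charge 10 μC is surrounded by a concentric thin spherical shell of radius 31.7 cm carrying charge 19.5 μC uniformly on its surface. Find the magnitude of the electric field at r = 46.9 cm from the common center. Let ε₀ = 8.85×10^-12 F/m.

Take a concentric spherical Gaussian surface of radius r = 46.9 cm (r > 31.7 cm, enclosing both).
Q_enc = (10 μC) + (19.5 μC) = 2.95e-5 C.
By Gauss's law, ∮E·dA = E·4πr² = Q_enc/ε₀.
E = |Q_enc|/(4πε₀r²) = (2.95e-5)/(4π·8.85×10^-12·(0.469)²) = 1.21×10^6 N/C.

|E| = 1.21e6 N/C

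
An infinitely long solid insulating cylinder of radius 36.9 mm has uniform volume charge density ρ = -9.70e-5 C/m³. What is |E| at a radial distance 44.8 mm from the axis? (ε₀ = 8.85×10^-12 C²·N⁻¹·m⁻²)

Coaxial Gaussian cylinder, radius r = 44.8 mm, length L (r > 36.9 mm, full cross-section enclosed).
λ_enc = ρ·πR² = (-9.70×10^-5)π(0.0369)² = -4.149e-7 C/m.
Gauss's law: E·2πrL = λ_enc L/ε₀.
E = |λ_enc|/(2πε₀r) = (4.149×10^-7)/(2π·8.85×10^-12·0.0448) = 1.67×10^5 N/C.

|E| = 1.67×10^5 N/C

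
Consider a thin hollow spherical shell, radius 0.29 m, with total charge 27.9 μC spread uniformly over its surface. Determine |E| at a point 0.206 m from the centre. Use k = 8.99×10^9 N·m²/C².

|E| = 0 V/m

By spherical symmetry E is radial; choose a Gaussian sphere of radius r = 0.206 m (inside the shell, r < 0.29 m).
All the charge is outside the Gaussian surface: Q_enc = 0, hence E = 0 everywhere inside the shell.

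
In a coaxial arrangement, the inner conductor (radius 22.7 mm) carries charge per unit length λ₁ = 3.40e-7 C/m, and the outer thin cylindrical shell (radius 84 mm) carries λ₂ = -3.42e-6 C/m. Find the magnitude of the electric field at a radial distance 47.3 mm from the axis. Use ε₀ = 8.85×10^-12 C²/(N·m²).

|E| = 1.29×10^5 N/C

Coaxial Gaussian cylinder, radius r = 47.3 mm, length L (between the conductors, 22.7 mm < r < 84 mm).
Only the inner wire is enclosed; the outer shell contributes nothing inside itself. λ_enc = λ₁ = 3.40×10^-7 C/m.
Since E is radial and uniform over the curved surface, Φ = E·2πrL = Q_enc/ε₀ = λ_enc L/ε₀.
E = |λ_enc|/(2πε₀r) = (3.40×10^-7)/(2π·8.85×10^-12·0.0473) = 1.29×10^5 N/C.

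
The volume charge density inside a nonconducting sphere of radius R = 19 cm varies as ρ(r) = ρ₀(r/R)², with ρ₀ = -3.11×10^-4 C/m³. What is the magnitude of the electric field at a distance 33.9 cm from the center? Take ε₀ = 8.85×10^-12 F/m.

|E| = 4.19×10^5 V/m

Use a concentric Gaussian sphere at r = 33.9 cm (r > R, all charge enclosed).
Q_enc = 4π ∫₀^R ρ₀(r'/R)^2 r'² dr' = 4πρ₀R³/5 = -5.361×10^-6 C.
Since E is radial and uniform over the Gaussian sphere, Φ = E·4πr² = Q_enc/ε₀.
E = |Q_enc|/(4πε₀r²) = (5.361×10^-6)/(4π·8.85×10^-12·(0.339)²) = 4.19×10^5 N/C.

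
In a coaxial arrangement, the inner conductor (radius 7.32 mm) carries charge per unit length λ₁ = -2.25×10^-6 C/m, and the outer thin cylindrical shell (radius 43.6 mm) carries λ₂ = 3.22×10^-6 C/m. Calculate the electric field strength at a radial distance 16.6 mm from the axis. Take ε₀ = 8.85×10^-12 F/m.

By cylindrical symmetry E is radial; use a coaxial Gaussian cylinder of radius 16.6 mm and length L (between the conductors, 7.32 mm < r < 43.6 mm).
Only the inner wire is enclosed; the outer shell contributes nothing inside itself. λ_enc = λ₁ = -2.25×10^-6 C/m.
By Gauss's law (flux through the curved wall only), E·2πrL = λ_enc L/ε₀.
E = |λ_enc|/(2πε₀r) = (2.25×10^-6)/(2π·8.85×10^-12·0.0166) = 2.44e6 N/C.

|E| = 2.44e6 N/C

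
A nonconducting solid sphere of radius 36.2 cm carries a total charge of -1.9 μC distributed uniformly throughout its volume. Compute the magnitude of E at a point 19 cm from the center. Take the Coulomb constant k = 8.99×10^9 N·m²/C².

By spherical symmetry E is radial; choose a Gaussian sphere of radius r = 19 cm (r < R).
For a uniform sphere the enclosed fraction is (r/R)³, so Q_enc = (-1.9 μC)(0.19/0.362)³ = -2.747e-7 C.
Since E is radial and uniform over the Gaussian sphere, Φ = E·4πr² = Q_enc/ε₀.
E = k|Q_enc|/r² = (8.99×10^9)(2.747×10^-7)/(0.19)² = 6.84×10^4 N/C.

E = 6.84×10^4 V/m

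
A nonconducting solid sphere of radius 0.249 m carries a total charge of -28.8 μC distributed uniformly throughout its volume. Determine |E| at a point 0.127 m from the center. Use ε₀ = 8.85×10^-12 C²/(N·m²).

Symmetry ⇒ E = E(r) r̂. Gaussian sphere of radius r = 0.127 m (r < R).
For a uniform sphere the enclosed fraction is (r/R)³, so Q_enc = (-28.8 μC)(0.127/0.249)³ = -3.821e-6 C.
Gauss's law: E·4πr² = Q_enc/ε₀.
E = |Q_enc|/(4πε₀r²) = (3.821×10^-6)/(4π·8.85×10^-12·(0.127)²) = 2.13×10^6 N/C.

2.13×10^6 V/m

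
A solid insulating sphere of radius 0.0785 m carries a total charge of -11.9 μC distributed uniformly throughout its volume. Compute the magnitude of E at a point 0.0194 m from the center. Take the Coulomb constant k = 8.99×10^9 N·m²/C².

E ≈ 4.29×10^6 N/C

By spherical symmetry E is radial; choose a Gaussian sphere of radius r = 0.0194 m (r < R).
For a uniform sphere the enclosed fraction is (r/R)³, so Q_enc = (-11.9 μC)(0.0194/0.0785)³ = -1.796×10^-7 C.
Since E is radial and uniform over the Gaussian sphere, Φ = E·4πr² = Q_enc/ε₀.
E = k|Q_enc|/r² = (8.99×10^9)(1.796×10^-7)/(0.0194)² = 4.29e6 N/C.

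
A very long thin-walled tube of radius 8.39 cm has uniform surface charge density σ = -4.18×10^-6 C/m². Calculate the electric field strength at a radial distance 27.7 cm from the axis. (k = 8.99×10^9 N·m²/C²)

Take a coaxial cylindrical Gaussian surface of radius r = 27.7 cm and length L (r > 8.39 cm).
The whole shell is enclosed: λ_enc = σ·2πR = (-4.18×10^-6)·2π·(0.0839) = -2.204×10^-6 C/m.
Since E is radial and uniform over the curved surface, Φ = E·2πrL = Q_enc/ε₀ = λ_enc L/ε₀.
E = 2k|λ_enc|/r = 2(8.99×10^9)(2.204e-6)/(0.277) = 1.43e5 N/C.

E = 1.43×10^5 V/m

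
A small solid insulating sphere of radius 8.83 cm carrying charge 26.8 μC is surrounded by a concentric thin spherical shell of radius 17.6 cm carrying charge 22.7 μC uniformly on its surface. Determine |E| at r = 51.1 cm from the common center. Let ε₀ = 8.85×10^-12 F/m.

1.70e6 V/m

By spherical symmetry E is radial; choose a Gaussian sphere of radius r = 51.1 cm (r > 17.6 cm, enclosing both).
Q_enc = (26.8 μC) + (22.7 μC) = 4.95×10^-5 C.
Since E is radial and uniform over the Gaussian sphere, Φ = E·4πr² = Q_enc/ε₀.
E = |Q_enc|/(4πε₀r²) = (4.95×10^-5)/(4π·8.85×10^-12·(0.511)²) = 1.70×10^6 N/C.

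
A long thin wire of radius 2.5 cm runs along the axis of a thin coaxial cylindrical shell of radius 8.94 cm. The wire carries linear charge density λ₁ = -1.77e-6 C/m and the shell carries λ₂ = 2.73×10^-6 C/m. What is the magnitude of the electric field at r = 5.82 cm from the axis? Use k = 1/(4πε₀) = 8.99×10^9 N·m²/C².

|E| ≈ 5.47e5 N/C

Coaxial Gaussian cylinder, radius r = 5.82 cm, length L (between the conductors, 2.5 cm < r < 8.94 cm).
The shell at 8.94 cm lies outside the Gaussian surface, so λ_enc = λ₁ = -1.77×10^-6 C/m.
Since E is radial and uniform over the curved surface, Φ = E·2πrL = Q_enc/ε₀ = λ_enc L/ε₀.
E = 2k|λ_enc|/r = 2(8.99×10^9)(1.77×10^-6)/(0.0582) = 5.47e5 N/C.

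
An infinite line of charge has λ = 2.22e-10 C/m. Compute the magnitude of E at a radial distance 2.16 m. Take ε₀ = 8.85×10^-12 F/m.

Choose a coaxial cylinder of radius r = 2.16 m (arbitrary length L) as the Gaussian surface.
Q_enc = λL, so λ_enc = 2.22×10^-10 C/m.
Applying ∮E·dA = Q_enc/ε₀ with the end caps contributing no flux:
E = |λ_enc|/(2πε₀r) = (2.22×10^-10)/(2π·8.85×10^-12·2.16) = 1.85 N/C.

E = 1.85 N/C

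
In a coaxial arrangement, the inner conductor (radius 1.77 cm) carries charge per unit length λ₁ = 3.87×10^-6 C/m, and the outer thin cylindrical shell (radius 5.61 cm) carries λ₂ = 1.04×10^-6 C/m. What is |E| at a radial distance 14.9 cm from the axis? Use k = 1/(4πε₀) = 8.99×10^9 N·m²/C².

Take a coaxial cylindrical Gaussian surface of radius r = 14.9 cm and length L (r > 5.61 cm, enclosing both).
λ_enc = λ₁ + λ₂ = (3.87×10^-6) + (1.04e-6) = 4.91×10^-6 C/m.
Gauss's law: E·2πrL = λ_enc L/ε₀.
E = 2k|λ_enc|/r = 2(8.99×10^9)(4.91×10^-6)/(0.149) = 5.92e5 N/C.

|E| ≈ 5.92×10^5 V/m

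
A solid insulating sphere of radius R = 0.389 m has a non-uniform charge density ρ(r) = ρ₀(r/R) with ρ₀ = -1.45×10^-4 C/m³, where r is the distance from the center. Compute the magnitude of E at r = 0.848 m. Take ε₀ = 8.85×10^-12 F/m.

By spherical symmetry E is radial; choose a Gaussian sphere of radius r = 0.848 m (r > R, all charge enclosed).
Q_enc = 4π ∫₀^R ρ₀(r'/R)^1 r'² dr' = 4πρ₀R³/4 = -2.681e-5 C.
Applying ∮E·dA = Q_enc/ε₀ with Φ = E(4πr²):
E = |Q_enc|/(4πε₀r²) = (2.681e-5)/(4π·8.85×10^-12·(0.848)²) = 3.35×10^5 N/C.

E ≈ 3.35×10^5 N/C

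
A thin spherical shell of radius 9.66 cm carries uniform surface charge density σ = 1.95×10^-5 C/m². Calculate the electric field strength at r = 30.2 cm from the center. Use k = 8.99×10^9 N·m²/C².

|E| = 2.25×10^5 V/m

Symmetry ⇒ E = E(r) r̂. Gaussian sphere of radius r = 30.2 cm (r > 9.66 cm).
The entire shell is enclosed: Q_enc = σ·4πR² = (1.95×10^-5)·4π·(0.0966)² = 2.287×10^-6 C.
By Gauss's law, ∮E·dA = E·4πr² = Q_enc/ε₀.
E = k|Q_enc|/r² = (8.99×10^9)(2.287e-6)/(0.302)² = 2.25e5 N/C.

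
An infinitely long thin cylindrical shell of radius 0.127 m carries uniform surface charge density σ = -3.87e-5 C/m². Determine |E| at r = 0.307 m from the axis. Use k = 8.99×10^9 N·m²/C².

1.81×10^6 N/C

Take a coaxial cylindrical Gaussian surface of radius r = 0.307 m and length L (r > 0.127 m).
The whole shell is enclosed: λ_enc = σ·2πR = (-3.87e-5)·2π·(0.127) = -3.088×10^-5 C/m.
By Gauss's law (flux through the curved wall only), E·2πrL = λ_enc L/ε₀.
E = 2k|λ_enc|/r = 2(8.99×10^9)(3.088e-5)/(0.307) = 1.81×10^6 N/C.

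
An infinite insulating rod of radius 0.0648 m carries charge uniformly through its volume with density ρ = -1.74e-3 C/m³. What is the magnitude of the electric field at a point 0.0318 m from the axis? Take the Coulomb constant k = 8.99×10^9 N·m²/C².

Coaxial Gaussian cylinder, radius r = 0.0318 m, length L (r < R).
Charge inside radius r per length L is ρ·πr²·L, so λ_enc = ρπr² = -5.528×10^-6 C/m.
By Gauss's law (flux through the curved wall only), E·2πrL = λ_enc L/ε₀.
E = 2k|λ_enc|/r = 2(8.99×10^9)(5.528×10^-6)/(0.0318) = 3.13×10^6 N/C.

E = 3.13×10^6 N/C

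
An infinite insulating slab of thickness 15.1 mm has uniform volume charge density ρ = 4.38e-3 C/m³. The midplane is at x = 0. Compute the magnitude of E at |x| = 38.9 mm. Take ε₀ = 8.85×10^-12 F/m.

E ≈ 3.74×10^6 V/m

The point |x| = 38.9 mm lies outside the slab (half-thickness 0.00755 m). A symmetric pillbox spanning the full slab encloses Q_enc = ρ·d·A.
Flux = 2EA ⇒ E = |ρ|d/(2ε₀), independent of distance outside.
E = (4.38×10^-3)(0.0151)/(2·8.85×10^-12) = 3.74×10^6 N/C.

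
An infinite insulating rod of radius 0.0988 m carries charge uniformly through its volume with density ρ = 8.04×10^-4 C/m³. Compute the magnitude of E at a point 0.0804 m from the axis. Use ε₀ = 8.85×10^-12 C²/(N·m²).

By cylindrical symmetry E is radial; use a coaxial Gaussian cylinder of radius 0.0804 m and length L (r < R).
Enclosed charge per unit length: λ_enc = ρ·πr² = (8.04×10^-4)π(0.0804)² = 1.633×10^-5 C/m.
Since E is radial and uniform over the curved surface, Φ = E·2πrL = Q_enc/ε₀ = λ_enc L/ε₀.
E = |λ_enc|/(2πε₀r) = (1.633×10^-5)/(2π·8.85×10^-12·0.0804) = 3.65e6 N/C.

E ≈ 3.65e6 V/m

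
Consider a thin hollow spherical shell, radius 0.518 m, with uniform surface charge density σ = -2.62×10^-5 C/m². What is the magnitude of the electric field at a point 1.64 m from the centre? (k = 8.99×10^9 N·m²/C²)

Take a concentric spherical Gaussian surface of radius r = 1.64 m (r > 0.518 m).
The entire shell is enclosed: Q_enc = σ·4πR² = (-2.62e-5)·4π·(0.518)² = -8.834×10^-5 C.
Gauss's law: E·4πr² = Q_enc/ε₀.
E = k|Q_enc|/r² = (8.99×10^9)(8.834×10^-5)/(1.64)² = 2.95×10^5 N/C.

2.95×10^5 N/C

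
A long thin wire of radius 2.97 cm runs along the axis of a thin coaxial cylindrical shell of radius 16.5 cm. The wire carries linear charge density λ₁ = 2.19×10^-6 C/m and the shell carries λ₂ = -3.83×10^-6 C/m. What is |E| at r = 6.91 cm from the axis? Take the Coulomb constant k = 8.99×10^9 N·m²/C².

5.70×10^5 N/C

Coaxial Gaussian cylinder, radius r = 6.91 cm, length L (between the conductors, 2.97 cm < r < 16.5 cm).
The shell at 16.5 cm lies outside the Gaussian surface, so λ_enc = λ₁ = 2.19e-6 C/m.
Since E is radial and uniform over the curved surface, Φ = E·2πrL = Q_enc/ε₀ = λ_enc L/ε₀.
E = 2k|λ_enc|/r = 2(8.99×10^9)(2.19e-6)/(0.0691) = 5.70e5 N/C.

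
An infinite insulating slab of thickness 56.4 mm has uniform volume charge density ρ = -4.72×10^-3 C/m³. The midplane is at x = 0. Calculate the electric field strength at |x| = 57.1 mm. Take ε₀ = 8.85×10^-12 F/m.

The point |x| = 57.1 mm lies outside the slab (half-thickness 0.0282 m). A symmetric pillbox spanning the full slab encloses Q_enc = ρ·d·A.
Flux = 2EA ⇒ E = |ρ|d/(2ε₀), independent of distance outside.
E = (4.72×10^-3)(0.0564)/(2·8.85×10^-12) = 1.50e7 N/C.

1.50e7 N/C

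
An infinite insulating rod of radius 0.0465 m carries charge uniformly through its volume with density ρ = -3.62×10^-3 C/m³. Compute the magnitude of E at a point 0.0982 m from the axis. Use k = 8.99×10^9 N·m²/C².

4.50×10^6 N/C

Take a coaxial cylindrical Gaussian surface of radius r = 0.0982 m and length L (r > 0.0465 m, full cross-section enclosed).
λ_enc = ρ·πR² = (-3.62×10^-3)π(0.0465)² = -2.459×10^-5 C/m.
Gauss's law: E·2πrL = λ_enc L/ε₀.
E = 2k|λ_enc|/r = 2(8.99×10^9)(2.459×10^-5)/(0.0982) = 4.50×10^6 N/C.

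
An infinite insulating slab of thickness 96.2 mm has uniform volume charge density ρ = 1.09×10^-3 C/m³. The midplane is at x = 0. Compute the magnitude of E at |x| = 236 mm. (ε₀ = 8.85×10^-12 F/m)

The point |x| = 236 mm lies outside the slab (half-thickness 0.0481 m). A symmetric pillbox spanning the full slab encloses Q_enc = ρ·d·A.
Flux = 2EA ⇒ E = |ρ|d/(2ε₀), independent of distance outside.
E = (1.09×10^-3)(0.0962)/(2·8.85×10^-12) = 5.92e6 N/C.

E ≈ 5.92×10^6 V/m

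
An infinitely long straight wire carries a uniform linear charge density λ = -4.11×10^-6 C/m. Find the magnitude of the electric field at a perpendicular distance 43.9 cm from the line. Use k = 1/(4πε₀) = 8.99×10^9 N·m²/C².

Take a coaxial cylindrical Gaussian surface of radius r = 43.9 cm and length L.
Q_enc = λL, so λ_enc = -4.11e-6 C/m.
Gauss's law: E·2πrL = λ_enc L/ε₀.
E = 2k|λ_enc|/r = 2(8.99×10^9)(4.11e-6)/(0.439) = 1.68e5 N/C.

|E| ≈ 1.68e5 V/m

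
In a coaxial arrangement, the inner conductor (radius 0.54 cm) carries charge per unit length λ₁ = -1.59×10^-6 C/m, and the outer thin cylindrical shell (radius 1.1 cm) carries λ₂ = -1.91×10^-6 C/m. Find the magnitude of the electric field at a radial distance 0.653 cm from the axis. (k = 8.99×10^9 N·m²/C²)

Coaxial Gaussian cylinder, radius r = 0.653 cm, length L (between the conductors, 0.54 cm < r < 1.1 cm).
The shell at 1.1 cm lies outside the Gaussian surface, so λ_enc = λ₁ = -1.59×10^-6 C/m.
By Gauss's law (flux through the curved wall only), E·2πrL = λ_enc L/ε₀.
E = 2k|λ_enc|/r = 2(8.99×10^9)(1.59×10^-6)/(0.00653) = 4.38×10^6 N/C.

4.38e6 N/C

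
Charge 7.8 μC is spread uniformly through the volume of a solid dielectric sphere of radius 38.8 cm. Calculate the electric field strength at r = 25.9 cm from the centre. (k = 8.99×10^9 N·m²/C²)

By spherical symmetry E is radial; choose a Gaussian sphere of radius r = 25.9 cm (r < R).
For a uniform sphere the enclosed fraction is (r/R)³, so Q_enc = (7.8 μC)(0.259/0.388)³ = 2.32e-6 C.
Since E is radial and uniform over the Gaussian sphere, Φ = E·4πr² = Q_enc/ε₀.
E = k|Q_enc|/r² = (8.99×10^9)(2.32×10^-6)/(0.259)² = 3.11×10^5 N/C.

3.11e5 V/m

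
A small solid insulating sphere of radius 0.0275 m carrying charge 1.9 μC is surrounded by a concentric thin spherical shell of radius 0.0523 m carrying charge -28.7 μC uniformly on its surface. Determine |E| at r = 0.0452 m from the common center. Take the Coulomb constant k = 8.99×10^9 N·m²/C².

E = 8.36e6 N/C

Take a concentric spherical Gaussian surface of radius r = 0.0452 m (between the bodies, 0.0275 m < r < 0.0523 m).
The shell at 0.0523 m lies outside the Gaussian surface, so Q_enc = 1.9 μC = 1.90e-6 C.
Applying ∮E·dA = Q_enc/ε₀ with Φ = E(4πr²):
E = k|Q_enc|/r² = (8.99×10^9)(1.90×10^-6)/(0.0452)² = 8.36×10^6 N/C.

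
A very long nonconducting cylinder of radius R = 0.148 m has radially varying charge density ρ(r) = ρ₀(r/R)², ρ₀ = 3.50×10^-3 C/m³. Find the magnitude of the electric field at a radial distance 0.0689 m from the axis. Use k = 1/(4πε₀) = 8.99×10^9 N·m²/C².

By cylindrical symmetry E is radial; use a coaxial Gaussian cylinder of radius 0.0689 m and length L (r < R).
λ_enc = ∫₀^r ρ(r')·2πr' dr' = (2πρ₀/R²)·r^4/4 = 5.656×10^-6 C/m.
By Gauss's law (flux through the curved wall only), E·2πrL = λ_enc L/ε₀.
E = 2k|λ_enc|/r = 2(8.99×10^9)(5.656e-6)/(0.0689) = 1.48×10^6 N/C.

|E| = 1.48×10^6 N/C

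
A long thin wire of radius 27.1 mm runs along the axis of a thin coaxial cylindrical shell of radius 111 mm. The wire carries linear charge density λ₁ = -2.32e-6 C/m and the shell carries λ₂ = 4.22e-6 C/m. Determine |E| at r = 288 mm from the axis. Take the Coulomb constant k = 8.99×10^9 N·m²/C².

E ≈ 1.19e5 V/m

Choose a coaxial cylinder of radius r = 288 mm (arbitrary length L) as the Gaussian surface (r > 111 mm, enclosing both).
λ_enc = λ₁ + λ₂ = (-2.32×10^-6) + (4.22e-6) = 1.90e-6 C/m.
Since E is radial and uniform over the curved surface, Φ = E·2πrL = Q_enc/ε₀ = λ_enc L/ε₀.
E = 2k|λ_enc|/r = 2(8.99×10^9)(1.90×10^-6)/(0.288) = 1.19×10^5 N/C.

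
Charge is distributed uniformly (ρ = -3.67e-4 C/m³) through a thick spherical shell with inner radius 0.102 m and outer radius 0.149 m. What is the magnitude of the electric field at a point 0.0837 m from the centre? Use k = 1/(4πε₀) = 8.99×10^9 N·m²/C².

Symmetry ⇒ E = E(r) r̂. Gaussian sphere of radius r = 0.0837 m (r < 0.102 m, inside the empty cavity).
Q_enc = 0 (all charge lies at larger r); Gauss's law gives E = 0.

E = 0 (no enclosed charge)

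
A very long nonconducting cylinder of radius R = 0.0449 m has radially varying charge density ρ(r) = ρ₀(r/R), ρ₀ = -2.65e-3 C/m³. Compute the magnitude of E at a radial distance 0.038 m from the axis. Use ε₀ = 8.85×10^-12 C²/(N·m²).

|E| ≈ 3.21e6 V/m

Take a coaxial cylindrical Gaussian surface of radius r = 0.038 m and length L (r < R).
Integrating ρ over the cross-section to radius r: λ_enc = (2πρ₀/R) ∫₀^r r'^2 dr' = 2πρ₀ r^3/(3·R) = -6.783×10^-6 C/m.
By Gauss's law (flux through the curved wall only), E·2πrL = λ_enc L/ε₀.
E = |λ_enc|/(2πε₀r) = (6.783e-6)/(2π·8.85×10^-12·0.038) = 3.21×10^6 N/C.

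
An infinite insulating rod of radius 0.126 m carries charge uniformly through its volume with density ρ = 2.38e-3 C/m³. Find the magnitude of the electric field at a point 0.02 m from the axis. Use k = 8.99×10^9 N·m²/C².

Choose a coaxial cylinder of radius r = 0.02 m (arbitrary length L) as the Gaussian surface (r < R).
Charge inside radius r per length L is ρ·πr²·L, so λ_enc = ρπr² = 2.991×10^-6 C/m.
By Gauss's law (flux through the curved wall only), E·2πrL = λ_enc L/ε₀.
E = 2k|λ_enc|/r = 2(8.99×10^9)(2.991e-6)/(0.02) = 2.69×10^6 N/C.

E = 2.69×10^6 V/m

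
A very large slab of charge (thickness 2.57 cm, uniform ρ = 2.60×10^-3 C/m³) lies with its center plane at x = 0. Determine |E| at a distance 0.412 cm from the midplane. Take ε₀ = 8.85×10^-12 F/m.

E ≈ 1.21×10^6 N/C

By symmetry E is perpendicular to the slab. A Gaussian pillbox from −0.412 cm to +0.412 cm (face area A) lies entirely within the slab.
Q_enc = ρ·(2x)·A and flux = 2EA, so 2EA = 2ρxA/ε₀ ⇒ E = |ρ|x/ε₀.
E = (2.60×10^-3)(0.00412)/(8.85×10^-12) = 1.21×10^6 N/C.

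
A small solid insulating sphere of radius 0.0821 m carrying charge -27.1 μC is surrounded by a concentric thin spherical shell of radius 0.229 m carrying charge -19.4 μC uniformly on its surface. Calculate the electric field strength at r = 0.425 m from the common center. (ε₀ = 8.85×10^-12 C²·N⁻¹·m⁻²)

2.31×10^6 V/m

Use a concentric Gaussian sphere at r = 0.425 m (r > 0.229 m, enclosing both).
Q_enc = (-27.1 μC) + (-19.4 μC) = -4.65×10^-5 C.
By Gauss's law, ∮E·dA = E·4πr² = Q_enc/ε₀.
E = |Q_enc|/(4πε₀r²) = (4.65×10^-5)/(4π·8.85×10^-12·(0.425)²) = 2.31×10^6 N/C.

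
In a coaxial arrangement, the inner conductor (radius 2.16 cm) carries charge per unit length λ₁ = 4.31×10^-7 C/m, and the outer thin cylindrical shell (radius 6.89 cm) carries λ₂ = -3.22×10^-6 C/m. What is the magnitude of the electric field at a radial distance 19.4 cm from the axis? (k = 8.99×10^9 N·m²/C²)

|E| ≈ 2.58e5 N/C

Coaxial Gaussian cylinder, radius r = 19.4 cm, length L (r > 6.89 cm, enclosing both).
λ_enc = λ₁ + λ₂ = (4.31×10^-7) + (-3.22e-6) = -2.789e-6 C/m.
Gauss's law: E·2πrL = λ_enc L/ε₀.
E = 2k|λ_enc|/r = 2(8.99×10^9)(2.789e-6)/(0.194) = 2.58e5 N/C.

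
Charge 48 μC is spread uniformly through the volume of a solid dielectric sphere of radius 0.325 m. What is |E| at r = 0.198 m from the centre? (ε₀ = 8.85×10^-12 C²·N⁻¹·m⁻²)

|E| ≈ 2.49×10^6 N/C

Symmetry ⇒ E = E(r) r̂. Gaussian sphere of radius r = 0.198 m (r < R).
Only the charge within r is enclosed: Q_enc = Q·(r/R)³ = (48 μC)·(0.198 m/0.325 m)³ = 1.085×10^-5 C.
By Gauss's law, ∮E·dA = E·4πr² = Q_enc/ε₀.
E = |Q_enc|/(4πε₀r²) = (1.085e-5)/(4π·8.85×10^-12·(0.198)²) = 2.49×10^6 N/C.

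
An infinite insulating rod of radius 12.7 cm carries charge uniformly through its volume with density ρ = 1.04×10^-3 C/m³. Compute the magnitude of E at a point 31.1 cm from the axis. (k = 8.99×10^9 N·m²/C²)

Coaxial Gaussian cylinder, radius r = 31.1 cm, length L (r > 12.7 cm, full cross-section enclosed).
λ_enc = ρ·πR² = (1.04e-3)π(0.127)² = 5.27×10^-5 C/m.
Gauss's law: E·2πrL = λ_enc L/ε₀.
E = 2k|λ_enc|/r = 2(8.99×10^9)(5.27×10^-5)/(0.311) = 3.05e6 N/C.

E = 3.05×10^6 N/C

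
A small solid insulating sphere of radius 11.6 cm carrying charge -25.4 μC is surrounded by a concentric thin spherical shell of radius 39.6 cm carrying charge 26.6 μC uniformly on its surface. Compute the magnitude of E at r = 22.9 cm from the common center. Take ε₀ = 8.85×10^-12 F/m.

|E| ≈ 4.36×10^6 V/m

Symmetry ⇒ E = E(r) r̂. Gaussian sphere of radius r = 22.9 cm (between the bodies, 11.6 cm < r < 39.6 cm).
The shell at 39.6 cm lies outside the Gaussian surface, so Q_enc = -25.4 μC = -2.54×10^-5 C.
Since E is radial and uniform over the Gaussian sphere, Φ = E·4πr² = Q_enc/ε₀.
E = |Q_enc|/(4πε₀r²) = (2.54e-5)/(4π·8.85×10^-12·(0.229)²) = 4.36×10^6 N/C.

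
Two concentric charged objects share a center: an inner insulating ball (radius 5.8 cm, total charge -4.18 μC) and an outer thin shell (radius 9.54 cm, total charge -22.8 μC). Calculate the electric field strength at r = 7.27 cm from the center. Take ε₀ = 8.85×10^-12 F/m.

Symmetry ⇒ E = E(r) r̂. Gaussian sphere of radius r = 7.27 cm (between the bodies, 5.8 cm < r < 9.54 cm).
Only the inner charge is enclosed; the outer shell contributes nothing inside itself. Q_enc = -4.18 μC = -4.18×10^-6 C.
Gauss's law: E·4πr² = Q_enc/ε₀.
E = |Q_enc|/(4πε₀r²) = (4.18×10^-6)/(4π·8.85×10^-12·(0.0727)²) = 7.11×10^6 N/C.

7.11×10^6 V/m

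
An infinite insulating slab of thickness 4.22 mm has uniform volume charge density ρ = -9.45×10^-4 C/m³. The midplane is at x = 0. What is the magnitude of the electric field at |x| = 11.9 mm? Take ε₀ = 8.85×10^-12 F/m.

The point |x| = 11.9 mm lies outside the slab (half-thickness 0.00211 m). A symmetric pillbox spanning the full slab encloses Q_enc = ρ·d·A.
Flux = 2EA ⇒ E = |ρ|d/(2ε₀), independent of distance outside.
E = (9.45×10^-4)(0.00422)/(2·8.85×10^-12) = 2.25×10^5 N/C.

2.25e5 N/C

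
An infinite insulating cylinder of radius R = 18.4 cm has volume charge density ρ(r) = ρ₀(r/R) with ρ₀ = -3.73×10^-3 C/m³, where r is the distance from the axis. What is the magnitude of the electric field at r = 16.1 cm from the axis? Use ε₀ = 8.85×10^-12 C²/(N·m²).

|E| ≈ 1.98×10^7 V/m

By cylindrical symmetry E is radial; use a coaxial Gaussian cylinder of radius 16.1 cm and length L (r < R).
λ_enc = ∫₀^r ρ(r')·2πr' dr' = (2πρ₀/R)·r^3/3 = -1.772×10^-4 C/m.
By Gauss's law (flux through the curved wall only), E·2πrL = λ_enc L/ε₀.
E = |λ_enc|/(2πε₀r) = (1.772×10^-4)/(2π·8.85×10^-12·0.161) = 1.98×10^7 N/C.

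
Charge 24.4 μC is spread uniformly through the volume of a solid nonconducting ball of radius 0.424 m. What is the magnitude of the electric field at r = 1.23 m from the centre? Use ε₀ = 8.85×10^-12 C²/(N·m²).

1.45×10^5 N/C

By spherical symmetry E is radial; choose a Gaussian sphere of radius r = 1.23 m (r > R, so the entire charge is enclosed).
Q_enc = 24.4 μC = 2.44×10^-5 C.
Since E is radial and uniform over the Gaussian sphere, Φ = E·4πr² = Q_enc/ε₀.
E = |Q_enc|/(4πε₀r²) = (2.44×10^-5)/(4π·8.85×10^-12·(1.23)²) = 1.45×10^5 N/C.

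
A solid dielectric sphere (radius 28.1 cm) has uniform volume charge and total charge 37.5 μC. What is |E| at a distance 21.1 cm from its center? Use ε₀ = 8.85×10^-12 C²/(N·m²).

By spherical symmetry E is radial; choose a Gaussian sphere of radius r = 21.1 cm (r < R).
Only the charge within r is enclosed: Q_enc = Q·(r/R)³ = (37.5 μC)·(21.1 cm/28.1 cm)³ = 1.588×10^-5 C.
Applying ∮E·dA = Q_enc/ε₀ with Φ = E(4πr²):
E = |Q_enc|/(4πε₀r²) = (1.588×10^-5)/(4π·8.85×10^-12·(0.211)²) = 3.21e6 N/C.

E ≈ 3.21×10^6 V/m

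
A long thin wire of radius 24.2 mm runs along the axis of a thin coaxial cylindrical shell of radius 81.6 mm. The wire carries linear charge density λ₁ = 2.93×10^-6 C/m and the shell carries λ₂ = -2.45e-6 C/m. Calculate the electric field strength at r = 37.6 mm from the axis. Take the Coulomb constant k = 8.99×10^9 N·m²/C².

E = 1.40e6 V/m

Choose a coaxial cylinder of radius r = 37.6 mm (arbitrary length L) as the Gaussian surface (between the conductors, 24.2 mm < r < 81.6 mm).
Only the inner wire is enclosed; the outer shell contributes nothing inside itself. λ_enc = λ₁ = 2.93e-6 C/m.
Applying ∮E·dA = Q_enc/ε₀ with the end caps contributing no flux:
E = 2k|λ_enc|/r = 2(8.99×10^9)(2.93e-6)/(0.0376) = 1.40×10^6 N/C.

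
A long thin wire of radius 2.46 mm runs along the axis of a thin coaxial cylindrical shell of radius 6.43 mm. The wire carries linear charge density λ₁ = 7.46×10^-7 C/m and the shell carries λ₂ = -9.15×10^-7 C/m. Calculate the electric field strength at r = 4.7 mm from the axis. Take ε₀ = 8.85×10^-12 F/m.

E = 2.85×10^6 N/C

By cylindrical symmetry E is radial; use a coaxial Gaussian cylinder of radius 4.7 mm and length L (between the conductors, 2.46 mm < r < 6.43 mm).
The shell at 6.43 mm lies outside the Gaussian surface, so λ_enc = λ₁ = 7.46e-7 C/m.
Gauss's law: E·2πrL = λ_enc L/ε₀.
E = |λ_enc|/(2πε₀r) = (7.46e-7)/(2π·8.85×10^-12·0.0047) = 2.85×10^6 N/C.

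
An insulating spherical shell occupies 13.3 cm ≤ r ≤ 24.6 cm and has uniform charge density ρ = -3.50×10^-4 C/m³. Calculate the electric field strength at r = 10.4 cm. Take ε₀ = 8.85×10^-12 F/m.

|E| = 0 N/C

Use a concentric Gaussian sphere at r = 10.4 cm (r < 13.3 cm, inside the empty cavity).
Q_enc = 0 (all charge lies at larger r); Gauss's law gives E = 0.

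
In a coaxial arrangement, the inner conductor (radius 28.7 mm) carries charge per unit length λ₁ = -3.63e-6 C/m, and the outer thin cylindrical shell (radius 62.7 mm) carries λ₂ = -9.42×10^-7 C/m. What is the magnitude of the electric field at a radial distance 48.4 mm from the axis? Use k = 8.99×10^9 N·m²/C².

Choose a coaxial cylinder of radius r = 48.4 mm (arbitrary length L) as the Gaussian surface (between the conductors, 28.7 mm < r < 62.7 mm).
Only the inner wire is enclosed; the outer shell contributes nothing inside itself. λ_enc = λ₁ = -3.63e-6 C/m.
Since E is radial and uniform over the curved surface, Φ = E·2πrL = Q_enc/ε₀ = λ_enc L/ε₀.
E = 2k|λ_enc|/r = 2(8.99×10^9)(3.63e-6)/(0.0484) = 1.35e6 N/C.

E = 1.35×10^6 N/C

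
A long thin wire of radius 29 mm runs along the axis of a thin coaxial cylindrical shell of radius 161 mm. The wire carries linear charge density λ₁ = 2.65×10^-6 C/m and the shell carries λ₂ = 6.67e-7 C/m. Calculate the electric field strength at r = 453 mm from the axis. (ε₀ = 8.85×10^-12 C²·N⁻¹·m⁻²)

|E| = 1.32e5 V/m

Take a coaxial cylindrical Gaussian surface of radius r = 453 mm and length L (r > 161 mm, enclosing both).
λ_enc = λ₁ + λ₂ = (2.65e-6) + (6.67×10^-7) = 3.317×10^-6 C/m.
By Gauss's law (flux through the curved wall only), E·2πrL = λ_enc L/ε₀.
E = |λ_enc|/(2πε₀r) = (3.317×10^-6)/(2π·8.85×10^-12·0.453) = 1.32×10^5 N/C.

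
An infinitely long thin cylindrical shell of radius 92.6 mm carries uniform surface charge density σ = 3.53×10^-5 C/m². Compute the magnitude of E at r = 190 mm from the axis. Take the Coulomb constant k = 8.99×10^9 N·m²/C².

1.94×10^6 N/C

Coaxial Gaussian cylinder, radius r = 190 mm, length L (r > 92.6 mm).
The whole shell is enclosed: λ_enc = σ·2πR = (3.53×10^-5)·2π·(0.0926) = 2.054×10^-5 C/m.
Applying ∮E·dA = Q_enc/ε₀ with the end caps contributing no flux:
E = 2k|λ_enc|/r = 2(8.99×10^9)(2.054e-5)/(0.19) = 1.94×10^6 N/C.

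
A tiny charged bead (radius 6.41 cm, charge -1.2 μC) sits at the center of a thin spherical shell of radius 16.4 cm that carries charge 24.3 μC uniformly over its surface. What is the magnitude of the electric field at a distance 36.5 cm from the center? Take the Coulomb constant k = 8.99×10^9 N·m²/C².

Symmetry ⇒ E = E(r) r̂. Gaussian sphere of radius r = 36.5 cm (r > 16.4 cm, enclosing both).
Q_enc = (-1.2 μC) + (24.3 μC) = 2.31e-5 C.
By Gauss's law, ∮E·dA = E·4πr² = Q_enc/ε₀.
E = k|Q_enc|/r² = (8.99×10^9)(2.31×10^-5)/(0.365)² = 1.56×10^6 N/C.

1.56×10^6 N/C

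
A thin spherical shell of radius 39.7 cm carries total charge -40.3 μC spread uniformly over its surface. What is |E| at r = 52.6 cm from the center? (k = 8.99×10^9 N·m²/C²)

E = 1.31×10^6 N/C

Symmetry ⇒ E = E(r) r̂. Gaussian sphere of radius r = 52.6 cm (r > 39.7 cm).
The entire shell is enclosed: Q_enc = -4.03e-5 C.
Applying ∮E·dA = Q_enc/ε₀ with Φ = E(4πr²):
E = k|Q_enc|/r² = (8.99×10^9)(4.03×10^-5)/(0.526)² = 1.31×10^6 N/C.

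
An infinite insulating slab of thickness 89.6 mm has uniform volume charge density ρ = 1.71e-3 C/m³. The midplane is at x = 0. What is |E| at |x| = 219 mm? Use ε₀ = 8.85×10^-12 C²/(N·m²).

|E| ≈ 8.66×10^6 N/C

The point |x| = 219 mm lies outside the slab (half-thickness 0.0448 m). A symmetric pillbox spanning the full slab encloses Q_enc = ρ·d·A.
Flux = 2EA ⇒ E = |ρ|d/(2ε₀), independent of distance outside.
E = (1.71×10^-3)(0.0896)/(2·8.85×10^-12) = 8.66×10^6 N/C.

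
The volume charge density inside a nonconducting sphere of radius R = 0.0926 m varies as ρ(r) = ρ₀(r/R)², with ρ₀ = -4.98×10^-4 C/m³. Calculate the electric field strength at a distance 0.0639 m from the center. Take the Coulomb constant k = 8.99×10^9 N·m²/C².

By spherical symmetry E is radial; choose a Gaussian sphere of radius r = 0.0639 m (r < R).
Integrate the density: Q_enc = 4π ∫₀^r ρ₀(r'/R)^2 r'² dr' = 4πρ₀ r^5/(5·R²) = -1.555e-7 C.
Gauss's law: E·4πr² = Q_enc/ε₀.
E = k|Q_enc|/r² = (8.99×10^9)(1.555e-7)/(0.0639)² = 3.42e5 N/C.

E = 3.42×10^5 V/m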